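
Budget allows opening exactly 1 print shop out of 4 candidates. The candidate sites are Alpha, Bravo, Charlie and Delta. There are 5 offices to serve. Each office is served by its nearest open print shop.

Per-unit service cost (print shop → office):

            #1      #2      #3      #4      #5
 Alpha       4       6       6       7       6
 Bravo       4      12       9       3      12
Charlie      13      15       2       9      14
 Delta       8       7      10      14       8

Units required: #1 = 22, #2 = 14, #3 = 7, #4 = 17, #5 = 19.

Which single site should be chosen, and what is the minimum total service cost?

With exactly 1 open, each office uses its cheapest among the chosen.
{Alpha}: #1→Alpha 4·22=88, #2→Alpha 6·14=84, #3→Alpha 6·7=42, #4→Alpha 7·17=119, #5→Alpha 6·19=114. Service cost 447.
{Bravo}: service cost 598
{Delta}: service cost 734
Among all 4 size-1 choices, {Alpha} is lowest.

Choose Alpha only; total service cost 447.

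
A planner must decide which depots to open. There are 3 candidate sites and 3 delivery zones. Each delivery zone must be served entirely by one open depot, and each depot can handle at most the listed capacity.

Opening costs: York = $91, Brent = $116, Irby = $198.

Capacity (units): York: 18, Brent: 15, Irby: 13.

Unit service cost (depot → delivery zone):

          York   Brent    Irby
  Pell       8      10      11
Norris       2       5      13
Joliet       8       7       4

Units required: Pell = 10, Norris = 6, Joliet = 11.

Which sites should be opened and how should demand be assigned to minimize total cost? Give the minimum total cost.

Minimum total cost: 376

Open {York, Brent}: Pell→York 8·10=80, Norris→York 2·6=12, Joliet→Brent 7·11=77.
Loads: York carries 16/18, Brent carries 11/15. Service 169; fixed 207; total 376.
Next best feasible plan costs 407.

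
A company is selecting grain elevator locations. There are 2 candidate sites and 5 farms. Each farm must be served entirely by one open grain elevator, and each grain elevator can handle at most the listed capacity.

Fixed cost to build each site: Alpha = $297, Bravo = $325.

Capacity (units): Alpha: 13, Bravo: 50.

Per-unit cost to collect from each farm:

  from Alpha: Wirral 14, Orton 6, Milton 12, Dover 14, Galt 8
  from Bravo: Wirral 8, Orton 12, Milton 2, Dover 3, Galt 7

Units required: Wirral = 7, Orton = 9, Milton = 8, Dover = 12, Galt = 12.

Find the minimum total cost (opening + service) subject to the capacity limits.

Minimum total cost: 625

Open {Bravo}: Wirral→Bravo 8·7=56, Orton→Bravo 12·9=108, Milton→Bravo 2·8=16, Dover→Bravo 3·12=36, Galt→Bravo 7·12=84.
Loads: Bravo carries 48/50. Service 300; fixed 325; total 625.
Next best feasible plan costs 868.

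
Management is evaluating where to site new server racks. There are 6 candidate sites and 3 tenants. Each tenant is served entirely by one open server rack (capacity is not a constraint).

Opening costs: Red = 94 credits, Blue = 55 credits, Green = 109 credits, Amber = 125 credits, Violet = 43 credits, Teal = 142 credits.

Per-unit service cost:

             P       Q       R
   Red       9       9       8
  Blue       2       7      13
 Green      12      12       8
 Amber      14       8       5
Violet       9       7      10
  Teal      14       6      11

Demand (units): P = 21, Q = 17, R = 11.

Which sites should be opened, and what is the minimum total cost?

Open Blue only; minimum total cost 359.

For any fixed open set, each tenant goes to its cheapest open site; total = fixed + service.
{Blue}: P→Blue 2·21=42, Q→Blue 7·17=119, R→Blue 13·11=143. Service 304; fixed 55; total 359.
{Blue, Violet}: P→Blue 2·21=42, Q→Blue 7·17=119, R→Violet 10·11=110. Service 271; fixed 98; total 369.
{Blue, Amber}: service 216 + fixed 180 = 396
{Red, Blue, Green, Amber, Violet, Teal}: service 199 + fixed 568 = 767
No other subset beats 359.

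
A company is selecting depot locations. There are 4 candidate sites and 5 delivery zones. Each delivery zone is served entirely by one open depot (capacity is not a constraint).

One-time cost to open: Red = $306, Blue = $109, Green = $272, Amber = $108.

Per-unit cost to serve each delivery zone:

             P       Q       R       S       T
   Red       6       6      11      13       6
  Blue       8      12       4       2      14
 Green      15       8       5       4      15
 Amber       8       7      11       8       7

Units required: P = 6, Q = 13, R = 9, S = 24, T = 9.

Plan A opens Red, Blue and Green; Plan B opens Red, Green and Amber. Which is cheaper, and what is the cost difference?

Plan A is cheaper by 56.

Plan A: {Red, Blue, Green}: P→Red 6·6=36, Q→Red 6·13=78, R→Blue 4·9=36, S→Blue 2·24=48, T→Red 6·9=54. Service 252; fixed 687; total 939.
Plan B: {Red, Green, Amber}: P→Red 6·6=36, Q→Red 6·13=78, R→Green 5·9=45, S→Green 4·24=96, T→Red 6·9=54. Service 309; fixed 686; total 995.
Difference: |939 − 995| = 56.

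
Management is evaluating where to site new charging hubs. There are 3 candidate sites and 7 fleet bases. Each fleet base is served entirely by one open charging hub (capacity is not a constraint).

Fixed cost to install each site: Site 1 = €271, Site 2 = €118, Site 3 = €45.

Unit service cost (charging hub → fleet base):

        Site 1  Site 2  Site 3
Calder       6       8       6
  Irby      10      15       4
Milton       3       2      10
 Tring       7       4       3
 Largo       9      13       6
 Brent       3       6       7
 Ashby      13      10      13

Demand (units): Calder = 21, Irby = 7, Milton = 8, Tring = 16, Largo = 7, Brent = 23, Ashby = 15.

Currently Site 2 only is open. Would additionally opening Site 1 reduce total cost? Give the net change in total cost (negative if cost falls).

Current service cost with {Site 2}: 732.
Adding Site 1: each fleet base re-picks its cheapest; new service cost 558, saving 174.
Extra fixed cost: 271. Net change = 271 − 174 = 97.
(Totals: 850 → 947.)

No — net change +97 (cost rises by 97).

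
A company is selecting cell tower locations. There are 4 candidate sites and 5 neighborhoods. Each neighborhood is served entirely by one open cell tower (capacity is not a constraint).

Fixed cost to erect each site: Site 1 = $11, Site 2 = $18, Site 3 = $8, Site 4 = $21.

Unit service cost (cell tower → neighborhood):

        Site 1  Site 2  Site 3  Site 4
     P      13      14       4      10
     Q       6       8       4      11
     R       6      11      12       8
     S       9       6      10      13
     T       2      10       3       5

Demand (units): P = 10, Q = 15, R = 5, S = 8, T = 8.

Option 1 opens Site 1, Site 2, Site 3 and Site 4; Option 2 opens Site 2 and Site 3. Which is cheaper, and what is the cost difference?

Option 1 is cheaper by 1.

Option 1: {Site 1, Site 2, Site 3, Site 4}: P→Site 3 4·10=40, Q→Site 3 4·15=60, R→Site 1 6·5=30, S→Site 2 6·8=48, T→Site 1 2·8=16. Service 194; fixed 58; total 252.
Option 2: {Site 2, Site 3}: P→Site 3 4·10=40, Q→Site 3 4·15=60, R→Site 2 11·5=55, S→Site 2 6·8=48, T→Site 3 3·8=24. Service 227; fixed 26; total 253.
Difference: |252 − 253| = 1.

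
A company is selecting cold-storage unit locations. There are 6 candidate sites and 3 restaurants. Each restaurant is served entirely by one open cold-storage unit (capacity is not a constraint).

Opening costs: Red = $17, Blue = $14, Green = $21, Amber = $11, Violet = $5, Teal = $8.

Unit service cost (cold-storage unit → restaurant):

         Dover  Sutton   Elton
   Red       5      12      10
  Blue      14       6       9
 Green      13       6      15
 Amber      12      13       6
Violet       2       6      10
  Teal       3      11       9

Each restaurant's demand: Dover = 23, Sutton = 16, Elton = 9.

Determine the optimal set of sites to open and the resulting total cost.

Open Amber and Violet; minimum total cost 212.

For any fixed open set, each restaurant goes to its cheapest open site; total = fixed + service.
{Amber, Violet}: Dover→Violet 2·23=46, Sutton→Violet 6·16=96, Elton→Amber 6·9=54. Service 196; fixed 16; total 212.
{Amber, Violet, Teal}: Dover→Violet 2·23=46, Sutton→Violet 6·16=96, Elton→Amber 6·9=54. Service 196; fixed 24; total 220.
{Blue, Amber, Violet}: service 196 + fixed 30 = 226
{Red, Blue, Green, Amber, Violet, Teal}: service 196 + fixed 76 = 272
No other subset beats 212.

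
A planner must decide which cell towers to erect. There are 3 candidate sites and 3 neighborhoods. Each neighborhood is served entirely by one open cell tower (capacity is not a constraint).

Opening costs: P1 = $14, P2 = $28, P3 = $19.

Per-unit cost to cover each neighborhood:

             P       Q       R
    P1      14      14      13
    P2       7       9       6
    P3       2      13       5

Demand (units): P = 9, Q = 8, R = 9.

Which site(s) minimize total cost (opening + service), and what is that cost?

Open P2 and P3; minimum total cost 182.

For any fixed open set, each neighborhood goes to its cheapest open site; total = fixed + service.
{P2, P3}: P→P3 2·9=18, Q→P2 9·8=72, R→P3 5·9=45. Service 135; fixed 47; total 182.
{P3}: P→P3 2·9=18, Q→P3 13·8=104, R→P3 5·9=45. Service 167; fixed 19; total 186.
{P1, P2, P3}: P→P3 2·9=18, Q→P2 9·8=72, R→P3 5·9=45. Service 135; fixed 61; total 196.
{P1}: service 355 + fixed 14 = 369
(All 7 nonempty subsets were checked; P2 and P3 is lowest.)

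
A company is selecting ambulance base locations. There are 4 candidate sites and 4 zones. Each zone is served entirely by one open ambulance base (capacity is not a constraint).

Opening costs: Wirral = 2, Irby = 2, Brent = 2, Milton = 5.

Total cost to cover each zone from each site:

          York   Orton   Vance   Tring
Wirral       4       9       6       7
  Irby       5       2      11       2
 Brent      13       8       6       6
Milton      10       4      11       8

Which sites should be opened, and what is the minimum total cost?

Open Wirral and Irby; minimum total cost 18.

For any fixed open set, each zone goes to its cheapest open site; total = fixed + service.
{Wirral, Irby}: York→Wirral 4, Orton→Irby 2, Vance→Wirral 6, Tring→Irby 2. Service 14; fixed 4; total 18.
{Irby, Brent}: service 15 + fixed 4 = 19
{Wirral, Irby, Brent}: York→Wirral 4, Orton→Irby 2, Vance→Wirral 6, Tring→Irby 2. Service 14; fixed 6; total 20.
{Wirral, Irby, Brent, Milton}: service 14 + fixed 11 = 25
No other subset beats 18.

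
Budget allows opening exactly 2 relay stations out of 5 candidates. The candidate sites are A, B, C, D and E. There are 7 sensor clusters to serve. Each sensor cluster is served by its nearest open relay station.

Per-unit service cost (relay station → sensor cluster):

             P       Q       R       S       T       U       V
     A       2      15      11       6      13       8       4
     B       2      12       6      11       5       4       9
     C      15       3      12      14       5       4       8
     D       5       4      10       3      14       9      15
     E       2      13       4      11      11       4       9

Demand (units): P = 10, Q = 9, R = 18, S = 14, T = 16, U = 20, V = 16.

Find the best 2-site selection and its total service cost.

With exactly 2 open, each sensor cluster uses its cheapest among the chosen.
{B, D}: P→B 2·10=20, Q→D 4·9=36, R→B 6·18=108, S→D 3·14=42, T→B 5·16=80, U→B 4·20=80, V→B 9·16=144. Service cost 510.
{A, B}: service cost 544
{A, C}: service cost 553
Among all 10 size-2 choices, {B, D} is lowest.

Choose B and D; total service cost 510.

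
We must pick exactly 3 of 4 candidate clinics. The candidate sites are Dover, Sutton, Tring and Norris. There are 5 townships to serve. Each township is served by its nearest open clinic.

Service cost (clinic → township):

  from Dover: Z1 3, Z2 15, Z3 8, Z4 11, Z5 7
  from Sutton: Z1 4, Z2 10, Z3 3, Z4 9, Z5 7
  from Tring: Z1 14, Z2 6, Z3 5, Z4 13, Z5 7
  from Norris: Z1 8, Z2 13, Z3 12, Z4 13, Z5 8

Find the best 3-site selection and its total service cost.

Choose Dover, Sutton and Tring; total service cost 28.

With exactly 3 open, each township uses its cheapest among the chosen.
{Dover, Sutton, Tring}: Z1→Dover 3, Z2→Tring 6, Z3→Sutton 3, Z4→Sutton 9, Z5→Dover 7. Service cost 28.
{Sutton, Tring, Norris}: service cost 29
{Dover, Sutton, Norris}: service cost 32
Among all 4 size-3 choices, {Dover, Sutton, Tring} is lowest.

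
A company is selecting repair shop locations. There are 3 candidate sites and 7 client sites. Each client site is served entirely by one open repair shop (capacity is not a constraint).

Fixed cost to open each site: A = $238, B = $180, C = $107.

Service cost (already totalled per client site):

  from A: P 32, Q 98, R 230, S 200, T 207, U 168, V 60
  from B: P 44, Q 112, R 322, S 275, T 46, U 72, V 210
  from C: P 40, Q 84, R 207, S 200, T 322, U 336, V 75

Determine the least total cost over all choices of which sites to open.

Minimum total cost: 1011

For any fixed open set, each client site goes to its cheapest open site; total = fixed + service.
{B, C}: P→C 40, Q→C 84, R→C 207, S→C 200, T→B 46, U→B 72, V→C 75. Service 724; fixed 287; total 1011.
{A, B}: service 738 + fixed 418 = 1156
{A, B, C}: service 701 + fixed 525 = 1226
{C}: service 1264 + fixed 107 = 1371
No other subset beats 1011.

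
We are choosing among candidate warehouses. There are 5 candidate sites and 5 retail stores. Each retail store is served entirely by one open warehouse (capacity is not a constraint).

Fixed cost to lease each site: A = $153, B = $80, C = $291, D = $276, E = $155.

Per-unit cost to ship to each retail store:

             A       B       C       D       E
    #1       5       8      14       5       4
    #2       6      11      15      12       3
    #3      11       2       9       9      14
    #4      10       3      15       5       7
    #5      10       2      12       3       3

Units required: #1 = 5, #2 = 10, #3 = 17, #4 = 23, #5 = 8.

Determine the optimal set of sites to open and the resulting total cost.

For any fixed open set, each retail store goes to its cheapest open site; total = fixed + service.
{B}: #1→B 8·5=40, #2→B 11·10=110, #3→B 2·17=34, #4→B 3·23=69, #5→B 2·8=16. Service 269; fixed 80; total 349.
{B, E}: #1→E 4·5=20, #2→E 3·10=30, #3→B 2·17=34, #4→B 3·23=69, #5→B 2·8=16. Service 169; fixed 235; total 404.
{A, B}: service 204 + fixed 233 = 437
{A, B, C, D, E}: service 169 + fixed 955 = 1124
No other subset beats 349.

Open B only; minimum total cost 349.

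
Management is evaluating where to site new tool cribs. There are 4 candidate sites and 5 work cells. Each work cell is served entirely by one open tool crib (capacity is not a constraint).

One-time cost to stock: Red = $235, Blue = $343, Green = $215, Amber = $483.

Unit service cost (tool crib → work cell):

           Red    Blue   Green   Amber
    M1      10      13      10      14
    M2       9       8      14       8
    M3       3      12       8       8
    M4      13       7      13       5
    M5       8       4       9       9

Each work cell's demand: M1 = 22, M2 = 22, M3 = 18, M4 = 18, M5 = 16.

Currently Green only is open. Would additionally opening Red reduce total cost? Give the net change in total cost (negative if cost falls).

No — net change +19 (cost rises by 19).

Current service cost with {Green}: 1050.
Adding Red: each work cell re-picks its cheapest; new service cost 834, saving 216.
Extra fixed cost: 235. Net change = 235 − 216 = 19.
(Totals: 1265 → 1284.)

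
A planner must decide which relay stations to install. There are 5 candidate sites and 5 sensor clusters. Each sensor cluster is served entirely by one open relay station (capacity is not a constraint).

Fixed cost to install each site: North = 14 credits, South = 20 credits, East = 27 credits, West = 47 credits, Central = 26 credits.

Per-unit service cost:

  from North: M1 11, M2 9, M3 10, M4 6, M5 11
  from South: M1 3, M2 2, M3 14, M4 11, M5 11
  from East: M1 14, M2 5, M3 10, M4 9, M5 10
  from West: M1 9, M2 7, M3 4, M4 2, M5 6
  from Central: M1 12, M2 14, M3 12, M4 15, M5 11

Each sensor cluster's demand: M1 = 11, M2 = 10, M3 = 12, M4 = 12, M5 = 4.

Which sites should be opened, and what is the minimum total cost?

Open South and West; minimum total cost 216.

For any fixed open set, each sensor cluster goes to its cheapest open site; total = fixed + service.
{South, West}: M1→South 3·11=33, M2→South 2·10=20, M3→West 4·12=48, M4→West 2·12=24, M5→West 6·4=24. Service 149; fixed 67; total 216.
{North, South, West}: service 149 + fixed 81 = 230
{South, West, Central}: M1→South 3·11=33, M2→South 2·10=20, M3→West 4·12=48, M4→West 2·12=24, M5→West 6·4=24. Service 149; fixed 93; total 242.
{North, South, East, West, Central}: service 149 + fixed 134 = 283
No other subset beats 216.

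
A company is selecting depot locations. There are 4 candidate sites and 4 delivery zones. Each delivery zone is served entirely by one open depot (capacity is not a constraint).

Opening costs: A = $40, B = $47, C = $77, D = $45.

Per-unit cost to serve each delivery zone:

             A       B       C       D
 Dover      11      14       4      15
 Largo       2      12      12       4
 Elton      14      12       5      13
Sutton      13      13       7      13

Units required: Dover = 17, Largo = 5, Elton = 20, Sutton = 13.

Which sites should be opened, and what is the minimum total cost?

Open A and C; minimum total cost 386.

For any fixed open set, each delivery zone goes to its cheapest open site; total = fixed + service.
{A, C}: Dover→C 4·17=68, Largo→A 2·5=10, Elton→C 5·20=100, Sutton→C 7·13=91. Service 269; fixed 117; total 386.
{C}: Dover→C 4·17=68, Largo→C 12·5=60, Elton→C 5·20=100, Sutton→C 7·13=91. Service 319; fixed 77; total 396.
{C, D}: service 279 + fixed 122 = 401
{A, B, C, D}: Dover→C 4·17=68, Largo→A 2·5=10, Elton→C 5·20=100, Sutton→C 7·13=91. Service 269; fixed 209; total 478.
No other subset beats 386.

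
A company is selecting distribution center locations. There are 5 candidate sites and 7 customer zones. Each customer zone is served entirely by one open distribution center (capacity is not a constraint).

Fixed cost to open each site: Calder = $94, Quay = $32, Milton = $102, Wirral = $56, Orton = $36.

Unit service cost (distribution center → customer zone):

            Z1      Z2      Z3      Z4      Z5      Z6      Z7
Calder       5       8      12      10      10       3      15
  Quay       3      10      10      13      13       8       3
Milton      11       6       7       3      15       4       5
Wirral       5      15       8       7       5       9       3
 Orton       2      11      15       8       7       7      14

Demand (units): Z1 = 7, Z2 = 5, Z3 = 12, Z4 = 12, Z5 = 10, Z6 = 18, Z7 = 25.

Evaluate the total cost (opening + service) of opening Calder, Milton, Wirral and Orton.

Each customer zone is assigned to its cheapest site among the open ones.
{Calder, Milton, Wirral, Orton}: Z1→Orton 2·7=14, Z2→Milton 6·5=30, Z3→Milton 7·12=84, Z4→Milton 3·12=36, Z5→Wirral 5·10=50, Z6→Calder 3·18=54, Z7→Wirral 3·25=75. Service 343; fixed 288; total 631.

Total cost: 631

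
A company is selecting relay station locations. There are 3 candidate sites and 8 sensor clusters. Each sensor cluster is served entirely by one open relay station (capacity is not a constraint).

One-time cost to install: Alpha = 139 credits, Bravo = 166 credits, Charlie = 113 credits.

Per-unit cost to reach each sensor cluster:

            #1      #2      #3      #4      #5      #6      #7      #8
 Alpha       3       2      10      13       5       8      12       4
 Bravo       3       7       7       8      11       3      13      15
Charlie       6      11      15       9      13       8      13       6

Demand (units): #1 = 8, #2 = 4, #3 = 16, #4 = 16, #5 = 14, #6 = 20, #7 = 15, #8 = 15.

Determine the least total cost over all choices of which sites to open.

Minimum total cost: 947

For any fixed open set, each sensor cluster goes to its cheapest open site; total = fixed + service.
{Alpha, Bravo}: #1→Alpha 3·8=24, #2→Alpha 2·4=8, #3→Bravo 7·16=112, #4→Bravo 8·16=128, #5→Alpha 5·14=70, #6→Bravo 3·20=60, #7→Alpha 12·15=180, #8→Alpha 4·15=60. Service 642; fixed 305; total 947.
{Alpha}: service 870 + fixed 139 = 1009
{Alpha, Charlie}: service 806 + fixed 252 = 1058
{Alpha, Bravo, Charlie}: #1→Alpha 3·8=24, #2→Alpha 2·4=8, #3→Bravo 7·16=112, #4→Bravo 8·16=128, #5→Alpha 5·14=70, #6→Bravo 3·20=60, #7→Alpha 12·15=180, #8→Alpha 4·15=60. Service 642; fixed 418; total 1060.
No other subset beats 947.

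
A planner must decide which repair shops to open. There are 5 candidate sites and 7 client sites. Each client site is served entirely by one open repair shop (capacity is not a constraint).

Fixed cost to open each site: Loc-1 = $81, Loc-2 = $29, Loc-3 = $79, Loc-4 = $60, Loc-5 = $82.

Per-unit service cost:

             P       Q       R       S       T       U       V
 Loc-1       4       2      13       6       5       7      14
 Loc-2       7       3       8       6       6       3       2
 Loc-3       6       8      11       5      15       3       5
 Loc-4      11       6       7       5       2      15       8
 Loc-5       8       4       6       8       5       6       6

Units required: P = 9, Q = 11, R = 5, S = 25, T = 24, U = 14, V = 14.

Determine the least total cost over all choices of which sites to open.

Minimum total cost: 463

For any fixed open set, each client site goes to its cheapest open site; total = fixed + service.
{Loc-2, Loc-4}: P→Loc-2 7·9=63, Q→Loc-2 3·11=33, R→Loc-4 7·5=35, S→Loc-4 5·25=125, T→Loc-4 2·24=48, U→Loc-2 3·14=42, V→Loc-2 2·14=28. Service 374; fixed 89; total 463.
{Loc-1, Loc-2, Loc-4}: P→Loc-1 4·9=36, Q→Loc-1 2·11=22, R→Loc-4 7·5=35, S→Loc-4 5·25=125, T→Loc-4 2·24=48, U→Loc-2 3·14=42, V→Loc-2 2·14=28. Service 336; fixed 170; total 506.
{Loc-2}: service 500 + fixed 29 = 529
{Loc-1, Loc-2, Loc-3, Loc-4, Loc-5}: service 331 + fixed 331 = 662
No other subset beats 463.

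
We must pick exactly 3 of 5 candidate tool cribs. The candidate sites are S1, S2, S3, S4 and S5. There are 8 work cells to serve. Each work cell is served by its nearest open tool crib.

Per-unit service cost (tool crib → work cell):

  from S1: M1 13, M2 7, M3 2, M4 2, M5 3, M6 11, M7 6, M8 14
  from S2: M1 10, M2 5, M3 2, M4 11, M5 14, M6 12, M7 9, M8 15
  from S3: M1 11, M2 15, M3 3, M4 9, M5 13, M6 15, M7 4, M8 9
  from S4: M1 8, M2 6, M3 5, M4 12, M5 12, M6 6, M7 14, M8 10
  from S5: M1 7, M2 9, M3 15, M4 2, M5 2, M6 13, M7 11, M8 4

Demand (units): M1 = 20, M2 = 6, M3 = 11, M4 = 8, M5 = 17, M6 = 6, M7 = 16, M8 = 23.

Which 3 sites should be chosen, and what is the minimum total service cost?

Choose S3, S4 and S5; total service cost 451.

With exactly 3 open, each work cell uses its cheapest among the chosen.
{S3, S4, S5}: M1→S5 7·20=140, M2→S4 6·6=36, M3→S3 3·11=33, M4→S5 2·8=16, M5→S5 2·17=34, M6→S4 6·6=36, M7→S3 4·16=64, M8→S5 4·23=92. Service cost 451.
{S2, S3, S5}: service cost 470
{S1, S4, S5}: service cost 472
Among all 10 size-3 choices, {S3, S4, S5} is lowest.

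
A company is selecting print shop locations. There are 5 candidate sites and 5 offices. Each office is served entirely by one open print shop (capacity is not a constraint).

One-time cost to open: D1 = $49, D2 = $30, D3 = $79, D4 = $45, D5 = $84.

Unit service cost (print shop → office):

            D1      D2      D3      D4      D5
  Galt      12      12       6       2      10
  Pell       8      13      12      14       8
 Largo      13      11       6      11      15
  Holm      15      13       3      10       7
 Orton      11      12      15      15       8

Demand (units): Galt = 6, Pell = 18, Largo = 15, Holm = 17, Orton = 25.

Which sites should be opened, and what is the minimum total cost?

Open D3 and D5; minimum total cost 684.

For any fixed open set, each office goes to its cheapest open site; total = fixed + service.
{D3, D5}: Galt→D3 6·6=36, Pell→D5 8·18=144, Largo→D3 6·15=90, Holm→D3 3·17=51, Orton→D5 8·25=200. Service 521; fixed 163; total 684.
{D3, D4, D5}: Galt→D4 2·6=12, Pell→D5 8·18=144, Largo→D3 6·15=90, Holm→D3 3·17=51, Orton→D5 8·25=200. Service 497; fixed 208; total 705.
{D2, D3, D5}: service 521 + fixed 193 = 714
{D1, D2, D3, D4, D5}: service 497 + fixed 287 = 784
No other subset beats 684.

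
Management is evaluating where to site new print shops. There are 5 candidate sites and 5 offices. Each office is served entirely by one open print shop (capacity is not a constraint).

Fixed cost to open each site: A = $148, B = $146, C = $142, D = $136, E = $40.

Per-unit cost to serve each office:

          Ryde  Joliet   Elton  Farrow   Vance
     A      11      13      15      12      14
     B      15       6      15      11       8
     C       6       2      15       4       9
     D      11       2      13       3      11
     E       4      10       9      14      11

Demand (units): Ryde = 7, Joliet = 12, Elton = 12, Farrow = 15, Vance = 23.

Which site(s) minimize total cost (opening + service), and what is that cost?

For any fixed open set, each office goes to its cheapest open site; total = fixed + service.
{C, E}: Ryde→E 4·7=28, Joliet→C 2·12=24, Elton→E 9·12=108, Farrow→C 4·15=60, Vance→C 9·23=207. Service 427; fixed 182; total 609.
{D, E}: Ryde→E 4·7=28, Joliet→D 2·12=24, Elton→E 9·12=108, Farrow→D 3·15=45, Vance→D 11·23=253. Service 458; fixed 176; total 634.
{C}: Ryde→C 6·7=42, Joliet→C 2·12=24, Elton→C 15·12=180, Farrow→C 4·15=60, Vance→C 9·23=207. Service 513; fixed 142; total 655.
{A, B, C, D, E}: service 389 + fixed 612 = 1001
No other subset beats 609.

Open C and E; minimum total cost 609.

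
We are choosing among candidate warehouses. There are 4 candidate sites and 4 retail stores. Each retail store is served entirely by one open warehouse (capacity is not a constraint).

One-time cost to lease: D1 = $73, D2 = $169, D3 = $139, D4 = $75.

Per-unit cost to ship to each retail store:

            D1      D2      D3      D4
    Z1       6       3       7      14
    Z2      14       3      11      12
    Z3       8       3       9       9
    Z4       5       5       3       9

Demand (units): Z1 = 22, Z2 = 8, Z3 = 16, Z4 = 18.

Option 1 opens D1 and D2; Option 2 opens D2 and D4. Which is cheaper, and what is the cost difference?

Option 1 is cheaper by 2.

Option 1: {D1, D2}: Z1→D2 3·22=66, Z2→D2 3·8=24, Z3→D2 3·16=48, Z4→D1 5·18=90. Service 228; fixed 242; total 470.
Option 2: {D2, D4}: Z1→D2 3·22=66, Z2→D2 3·8=24, Z3→D2 3·16=48, Z4→D2 5·18=90. Service 228; fixed 244; total 472.
Difference: |470 − 472| = 2.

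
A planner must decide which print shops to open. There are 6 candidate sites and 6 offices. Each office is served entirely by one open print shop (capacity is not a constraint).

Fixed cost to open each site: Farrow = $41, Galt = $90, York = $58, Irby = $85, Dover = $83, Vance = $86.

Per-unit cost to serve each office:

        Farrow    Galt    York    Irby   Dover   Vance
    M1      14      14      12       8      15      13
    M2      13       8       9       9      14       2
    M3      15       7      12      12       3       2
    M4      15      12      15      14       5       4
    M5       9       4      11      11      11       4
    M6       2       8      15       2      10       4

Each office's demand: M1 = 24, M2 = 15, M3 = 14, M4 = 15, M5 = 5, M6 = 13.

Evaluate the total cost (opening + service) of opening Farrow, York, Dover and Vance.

Total cost: 720

Each office is assigned to its cheapest site among the open ones.
{Farrow, York, Dover, Vance}: M1→York 12·24=288, M2→Vance 2·15=30, M3→Vance 2·14=28, M4→Vance 4·15=60, M5→Vance 4·5=20, M6→Farrow 2·13=26. Service 452; fixed 268; total 720.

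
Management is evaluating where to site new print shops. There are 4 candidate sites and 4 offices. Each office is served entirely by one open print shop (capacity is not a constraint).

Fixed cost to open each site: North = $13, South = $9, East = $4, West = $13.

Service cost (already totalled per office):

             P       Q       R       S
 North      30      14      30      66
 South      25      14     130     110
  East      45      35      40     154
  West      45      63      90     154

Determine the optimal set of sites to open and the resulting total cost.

For any fixed open set, each office goes to its cheapest open site; total = fixed + service.
{North}: P→North 30, Q→North 14, R→North 30, S→North 66. Service 140; fixed 13; total 153.
{North, South}: P→South 25, Q→North 14, R→North 30, S→North 66. Service 135; fixed 22; total 157.
{North, East}: P→North 30, Q→North 14, R→North 30, S→North 66. Service 140; fixed 17; total 157.
{North, South, East, West}: service 135 + fixed 39 = 174
(All 15 nonempty subsets were checked; North only is lowest.)

Open North only; minimum total cost 153.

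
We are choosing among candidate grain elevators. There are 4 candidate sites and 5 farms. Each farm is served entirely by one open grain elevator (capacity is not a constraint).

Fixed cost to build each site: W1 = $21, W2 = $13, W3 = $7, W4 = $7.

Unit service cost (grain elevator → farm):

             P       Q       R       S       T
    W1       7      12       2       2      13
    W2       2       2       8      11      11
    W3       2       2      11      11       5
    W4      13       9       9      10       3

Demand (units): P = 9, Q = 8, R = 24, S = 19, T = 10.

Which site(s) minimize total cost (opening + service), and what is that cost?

Open W1, W3 and W4; minimum total cost 185.

For any fixed open set, each farm goes to its cheapest open site; total = fixed + service.
{W1, W3, W4}: P→W3 2·9=18, Q→W3 2·8=16, R→W1 2·24=48, S→W1 2·19=38, T→W4 3·10=30. Service 150; fixed 35; total 185.
{W1, W2, W4}: P→W2 2·9=18, Q→W2 2·8=16, R→W1 2·24=48, S→W1 2·19=38, T→W4 3·10=30. Service 150; fixed 41; total 191.
{W1, W2, W3, W4}: P→W2 2·9=18, Q→W2 2·8=16, R→W1 2·24=48, S→W1 2·19=38, T→W4 3·10=30. Service 150; fixed 48; total 198.
{W3}: service 557 + fixed 7 = 564
No other subset beats 185.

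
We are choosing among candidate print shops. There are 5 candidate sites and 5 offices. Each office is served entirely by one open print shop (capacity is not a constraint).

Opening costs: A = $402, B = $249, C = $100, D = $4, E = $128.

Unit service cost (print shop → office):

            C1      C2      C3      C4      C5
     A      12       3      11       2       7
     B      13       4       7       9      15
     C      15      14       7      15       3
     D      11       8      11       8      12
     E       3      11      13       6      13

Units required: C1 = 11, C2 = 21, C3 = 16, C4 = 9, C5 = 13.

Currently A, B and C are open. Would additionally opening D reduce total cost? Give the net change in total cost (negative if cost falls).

Yes — net change −7 (cost falls by 7).

Current service cost with {A, B, C}: 364.
Adding D: each office re-picks its cheapest; new service cost 353, saving 11.
Extra fixed cost: 4. Net change = 4 − 11 = -7.
(Totals: 1115 → 1108.)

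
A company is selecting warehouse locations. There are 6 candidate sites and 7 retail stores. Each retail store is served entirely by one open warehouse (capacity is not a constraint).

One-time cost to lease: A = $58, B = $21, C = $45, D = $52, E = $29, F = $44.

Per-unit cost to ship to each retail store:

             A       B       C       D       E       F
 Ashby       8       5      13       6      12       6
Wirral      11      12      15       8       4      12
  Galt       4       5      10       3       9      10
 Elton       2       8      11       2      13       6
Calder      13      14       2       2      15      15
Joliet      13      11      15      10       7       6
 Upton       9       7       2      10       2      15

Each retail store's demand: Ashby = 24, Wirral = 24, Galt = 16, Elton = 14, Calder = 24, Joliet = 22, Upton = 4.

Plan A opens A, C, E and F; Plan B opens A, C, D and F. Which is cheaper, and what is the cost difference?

Plan A: {A, C, E, F}: Ashby→F 6·24=144, Wirral→E 4·24=96, Galt→A 4·16=64, Elton→A 2·14=28, Calder→C 2·24=48, Joliet→F 6·22=132, Upton→C 2·4=8. Service 520; fixed 176; total 696.
Plan B: {A, C, D, F}: Ashby→D 6·24=144, Wirral→D 8·24=192, Galt→D 3·16=48, Elton→A 2·14=28, Calder→C 2·24=48, Joliet→F 6·22=132, Upton→C 2·4=8. Service 600; fixed 199; total 799.
Difference: |696 − 799| = 103.

Plan A is cheaper by 103.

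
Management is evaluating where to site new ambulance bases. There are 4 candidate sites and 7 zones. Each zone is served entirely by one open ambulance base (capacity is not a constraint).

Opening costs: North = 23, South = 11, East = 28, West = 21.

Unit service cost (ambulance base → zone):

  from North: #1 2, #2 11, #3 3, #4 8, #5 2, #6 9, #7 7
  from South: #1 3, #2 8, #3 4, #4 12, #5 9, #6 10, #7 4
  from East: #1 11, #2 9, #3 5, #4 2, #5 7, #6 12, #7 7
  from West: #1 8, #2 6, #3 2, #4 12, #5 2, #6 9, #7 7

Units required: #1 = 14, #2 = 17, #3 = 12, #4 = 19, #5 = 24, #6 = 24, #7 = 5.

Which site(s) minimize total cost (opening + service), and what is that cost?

Open South, East and West; minimum total cost 550.

For any fixed open set, each zone goes to its cheapest open site; total = fixed + service.
{South, East, West}: #1→South 3·14=42, #2→West 6·17=102, #3→West 2·12=24, #4→East 2·19=38, #5→West 2·24=48, #6→West 9·24=216, #7→South 4·5=20. Service 490; fixed 60; total 550.
{North, South, East, West}: #1→North 2·14=28, #2→West 6·17=102, #3→West 2·12=24, #4→East 2·19=38, #5→North 2·24=48, #6→North 9·24=216, #7→South 4·5=20. Service 476; fixed 83; total 559.
{North, East, West}: service 491 + fixed 72 = 563
{South}: service 930 + fixed 11 = 941
(All 15 nonempty subsets were checked; South, East and West is lowest.)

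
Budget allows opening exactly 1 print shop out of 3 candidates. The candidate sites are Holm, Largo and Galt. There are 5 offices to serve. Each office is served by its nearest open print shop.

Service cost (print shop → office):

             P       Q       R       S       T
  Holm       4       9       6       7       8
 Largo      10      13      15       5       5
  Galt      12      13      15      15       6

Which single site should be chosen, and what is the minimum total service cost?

Choose Holm only; total service cost 34.

With exactly 1 open, each office uses its cheapest among the chosen.
{Holm}: P→Holm 4, Q→Holm 9, R→Holm 6, S→Holm 7, T→Holm 8. Service cost 34.
{Largo}: service cost 48
{Galt}: service cost 61
Among all 3 size-1 choices, {Holm} is lowest.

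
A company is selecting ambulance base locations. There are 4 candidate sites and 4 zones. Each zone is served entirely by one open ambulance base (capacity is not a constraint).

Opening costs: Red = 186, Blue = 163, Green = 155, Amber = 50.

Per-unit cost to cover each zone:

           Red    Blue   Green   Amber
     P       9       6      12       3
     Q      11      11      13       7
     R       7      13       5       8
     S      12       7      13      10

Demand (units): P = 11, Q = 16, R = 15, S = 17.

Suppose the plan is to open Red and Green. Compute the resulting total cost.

Each zone is assigned to its cheapest site among the open ones.
{Red, Green}: P→Red 9·11=99, Q→Red 11·16=176, R→Green 5·15=75, S→Red 12·17=204. Service 554; fixed 341; total 895.

Total cost: 895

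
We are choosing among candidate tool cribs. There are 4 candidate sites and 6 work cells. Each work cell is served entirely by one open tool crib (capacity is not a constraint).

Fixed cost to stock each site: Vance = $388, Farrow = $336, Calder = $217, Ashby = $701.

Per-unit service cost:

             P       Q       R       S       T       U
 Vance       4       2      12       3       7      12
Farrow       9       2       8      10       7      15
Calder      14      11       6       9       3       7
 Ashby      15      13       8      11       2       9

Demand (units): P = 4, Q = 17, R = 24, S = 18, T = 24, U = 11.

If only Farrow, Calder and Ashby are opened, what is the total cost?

Each work cell is assigned to its cheapest site among the open ones.
{Farrow, Calder, Ashby}: P→Farrow 9·4=36, Q→Farrow 2·17=34, R→Calder 6·24=144, S→Calder 9·18=162, T→Ashby 2·24=48, U→Calder 7·11=77. Service 501; fixed 1254; total 1755.

Total cost: 1755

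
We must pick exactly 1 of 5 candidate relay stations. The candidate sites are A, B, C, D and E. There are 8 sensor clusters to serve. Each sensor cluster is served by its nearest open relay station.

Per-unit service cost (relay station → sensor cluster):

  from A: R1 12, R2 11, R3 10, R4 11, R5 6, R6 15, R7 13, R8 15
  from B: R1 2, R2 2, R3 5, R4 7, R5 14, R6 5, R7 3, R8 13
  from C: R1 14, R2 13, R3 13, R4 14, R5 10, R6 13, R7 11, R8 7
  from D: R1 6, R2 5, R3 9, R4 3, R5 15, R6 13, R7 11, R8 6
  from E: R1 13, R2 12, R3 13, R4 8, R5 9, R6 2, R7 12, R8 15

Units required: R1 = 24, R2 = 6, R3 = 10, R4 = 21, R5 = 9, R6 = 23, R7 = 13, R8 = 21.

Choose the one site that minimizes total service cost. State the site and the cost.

Choose B only; total service cost 810.

With exactly 1 open, each sensor cluster uses its cheapest among the chosen.
{B}: R1→B 2·24=48, R2→B 2·6=12, R3→B 5·10=50, R4→B 7·21=147, R5→B 14·9=126, R6→B 5·23=115, R7→B 3·13=39, R8→B 13·21=273. Service cost 810.
{D}: service cost 1030
{E}: service cost 1280
Among all 5 size-1 choices, {B} is lowest.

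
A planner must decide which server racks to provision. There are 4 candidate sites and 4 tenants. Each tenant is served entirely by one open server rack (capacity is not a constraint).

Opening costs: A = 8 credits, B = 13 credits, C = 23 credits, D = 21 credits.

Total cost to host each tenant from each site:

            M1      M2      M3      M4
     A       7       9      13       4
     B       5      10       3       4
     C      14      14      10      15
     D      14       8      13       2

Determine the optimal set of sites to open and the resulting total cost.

For any fixed open set, each tenant goes to its cheapest open site; total = fixed + service.
{B}: M1→B 5, M2→B 10, M3→B 3, M4→B 4. Service 22; fixed 13; total 35.
{A}: service 33 + fixed 8 = 41
{A, B}: M1→B 5, M2→A 9, M3→B 3, M4→A 4. Service 21; fixed 21; total 42.
{A, B, C, D}: service 18 + fixed 65 = 83
(All 15 nonempty subsets were checked; B only is lowest.)

Open B only; minimum total cost 35.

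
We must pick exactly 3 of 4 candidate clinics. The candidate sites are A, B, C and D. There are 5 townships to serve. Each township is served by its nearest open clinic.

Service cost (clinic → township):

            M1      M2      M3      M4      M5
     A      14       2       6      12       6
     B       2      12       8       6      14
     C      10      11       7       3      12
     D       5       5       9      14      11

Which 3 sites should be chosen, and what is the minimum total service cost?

Choose A, B and C; total service cost 19.

With exactly 3 open, each township uses its cheapest among the chosen.
{A, B, C}: M1→B 2, M2→A 2, M3→A 6, M4→C 3, M5→A 6. Service cost 19.
{A, B, D}: service cost 22
{A, C, D}: service cost 22
Among all 4 size-3 choices, {A, B, C} is lowest.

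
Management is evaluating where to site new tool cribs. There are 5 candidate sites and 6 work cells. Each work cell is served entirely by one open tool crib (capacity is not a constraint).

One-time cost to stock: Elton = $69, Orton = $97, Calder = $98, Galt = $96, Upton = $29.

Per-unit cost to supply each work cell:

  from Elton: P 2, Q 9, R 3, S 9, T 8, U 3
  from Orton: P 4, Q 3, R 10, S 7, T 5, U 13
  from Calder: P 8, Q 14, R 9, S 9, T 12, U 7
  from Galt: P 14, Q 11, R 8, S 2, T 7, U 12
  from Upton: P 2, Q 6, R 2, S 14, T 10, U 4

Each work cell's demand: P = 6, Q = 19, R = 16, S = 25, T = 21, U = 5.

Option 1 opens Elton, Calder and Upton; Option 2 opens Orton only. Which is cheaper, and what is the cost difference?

Option 2 is cheaper by 79.

Option 1: {Elton, Calder, Upton}: P→Elton 2·6=12, Q→Upton 6·19=114, R→Upton 2·16=32, S→Elton 9·25=225, T→Elton 8·21=168, U→Elton 3·5=15. Service 566; fixed 196; total 762.
Option 2: {Orton}: P→Orton 4·6=24, Q→Orton 3·19=57, R→Orton 10·16=160, S→Orton 7·25=175, T→Orton 5·21=105, U→Orton 13·5=65. Service 586; fixed 97; total 683.
Difference: |762 − 683| = 79.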